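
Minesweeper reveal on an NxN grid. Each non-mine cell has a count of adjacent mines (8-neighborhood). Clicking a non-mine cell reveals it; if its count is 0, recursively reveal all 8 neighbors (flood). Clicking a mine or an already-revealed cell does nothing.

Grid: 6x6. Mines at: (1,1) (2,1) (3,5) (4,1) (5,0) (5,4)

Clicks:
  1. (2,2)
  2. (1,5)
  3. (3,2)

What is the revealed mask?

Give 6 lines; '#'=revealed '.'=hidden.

Click 1 (2,2) count=2: revealed 1 new [(2,2)] -> total=1
Click 2 (1,5) count=0: revealed 17 new [(0,2) (0,3) (0,4) (0,5) (1,2) (1,3) (1,4) (1,5) (2,3) (2,4) (2,5) (3,2) (3,3) (3,4) (4,2) (4,3) (4,4)] -> total=18
Click 3 (3,2) count=2: revealed 0 new [(none)] -> total=18

Answer: ..####
..####
..####
..###.
..###.
......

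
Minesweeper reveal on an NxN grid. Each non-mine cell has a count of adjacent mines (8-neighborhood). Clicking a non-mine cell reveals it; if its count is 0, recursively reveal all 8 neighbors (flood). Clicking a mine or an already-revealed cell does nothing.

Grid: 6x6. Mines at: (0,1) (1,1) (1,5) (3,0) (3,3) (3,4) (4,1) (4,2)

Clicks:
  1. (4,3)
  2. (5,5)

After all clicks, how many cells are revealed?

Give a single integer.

Click 1 (4,3) count=3: revealed 1 new [(4,3)] -> total=1
Click 2 (5,5) count=0: revealed 5 new [(4,4) (4,5) (5,3) (5,4) (5,5)] -> total=6

Answer: 6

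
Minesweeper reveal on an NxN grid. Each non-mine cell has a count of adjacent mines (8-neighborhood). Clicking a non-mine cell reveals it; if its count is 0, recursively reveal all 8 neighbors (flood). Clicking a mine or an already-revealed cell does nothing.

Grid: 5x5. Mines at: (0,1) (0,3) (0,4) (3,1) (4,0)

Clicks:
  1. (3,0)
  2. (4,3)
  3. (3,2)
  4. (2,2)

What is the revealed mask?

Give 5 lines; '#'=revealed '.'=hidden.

Answer: .....
..###
..###
#.###
..###

Derivation:
Click 1 (3,0) count=2: revealed 1 new [(3,0)] -> total=1
Click 2 (4,3) count=0: revealed 12 new [(1,2) (1,3) (1,4) (2,2) (2,3) (2,4) (3,2) (3,3) (3,4) (4,2) (4,3) (4,4)] -> total=13
Click 3 (3,2) count=1: revealed 0 new [(none)] -> total=13
Click 4 (2,2) count=1: revealed 0 new [(none)] -> total=13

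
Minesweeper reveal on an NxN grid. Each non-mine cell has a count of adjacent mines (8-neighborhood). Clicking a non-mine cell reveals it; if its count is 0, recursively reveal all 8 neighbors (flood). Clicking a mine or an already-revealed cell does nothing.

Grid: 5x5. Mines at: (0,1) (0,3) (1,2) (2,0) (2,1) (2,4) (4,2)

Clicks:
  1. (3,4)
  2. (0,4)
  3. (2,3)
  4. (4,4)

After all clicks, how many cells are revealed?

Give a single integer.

Answer: 6

Derivation:
Click 1 (3,4) count=1: revealed 1 new [(3,4)] -> total=1
Click 2 (0,4) count=1: revealed 1 new [(0,4)] -> total=2
Click 3 (2,3) count=2: revealed 1 new [(2,3)] -> total=3
Click 4 (4,4) count=0: revealed 3 new [(3,3) (4,3) (4,4)] -> total=6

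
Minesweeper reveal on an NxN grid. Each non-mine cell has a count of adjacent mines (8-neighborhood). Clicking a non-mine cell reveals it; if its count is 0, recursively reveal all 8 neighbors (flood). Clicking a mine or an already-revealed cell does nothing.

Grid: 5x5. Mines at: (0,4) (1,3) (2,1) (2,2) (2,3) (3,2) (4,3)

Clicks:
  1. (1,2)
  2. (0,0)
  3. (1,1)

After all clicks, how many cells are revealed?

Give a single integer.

Answer: 6

Derivation:
Click 1 (1,2) count=4: revealed 1 new [(1,2)] -> total=1
Click 2 (0,0) count=0: revealed 5 new [(0,0) (0,1) (0,2) (1,0) (1,1)] -> total=6
Click 3 (1,1) count=2: revealed 0 new [(none)] -> total=6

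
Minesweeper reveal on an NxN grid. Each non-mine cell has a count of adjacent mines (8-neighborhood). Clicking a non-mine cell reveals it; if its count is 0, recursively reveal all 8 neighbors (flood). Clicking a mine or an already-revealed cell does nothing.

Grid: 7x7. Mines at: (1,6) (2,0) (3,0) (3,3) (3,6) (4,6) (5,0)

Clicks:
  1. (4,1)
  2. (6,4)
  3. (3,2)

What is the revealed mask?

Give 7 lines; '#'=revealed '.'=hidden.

Click 1 (4,1) count=2: revealed 1 new [(4,1)] -> total=1
Click 2 (6,4) count=0: revealed 16 new [(4,2) (4,3) (4,4) (4,5) (5,1) (5,2) (5,3) (5,4) (5,5) (5,6) (6,1) (6,2) (6,3) (6,4) (6,5) (6,6)] -> total=17
Click 3 (3,2) count=1: revealed 1 new [(3,2)] -> total=18

Answer: .......
.......
.......
..#....
.#####.
.######
.######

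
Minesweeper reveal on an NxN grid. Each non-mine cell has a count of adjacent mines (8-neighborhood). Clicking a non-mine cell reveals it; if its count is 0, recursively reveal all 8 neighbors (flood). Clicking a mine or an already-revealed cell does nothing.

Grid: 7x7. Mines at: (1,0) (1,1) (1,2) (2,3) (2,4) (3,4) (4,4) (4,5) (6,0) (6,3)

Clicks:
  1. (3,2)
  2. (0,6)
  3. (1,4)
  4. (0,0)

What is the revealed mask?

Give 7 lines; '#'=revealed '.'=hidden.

Answer: #..####
...####
.....##
..#..##
.......
.......
.......

Derivation:
Click 1 (3,2) count=1: revealed 1 new [(3,2)] -> total=1
Click 2 (0,6) count=0: revealed 12 new [(0,3) (0,4) (0,5) (0,6) (1,3) (1,4) (1,5) (1,6) (2,5) (2,6) (3,5) (3,6)] -> total=13
Click 3 (1,4) count=2: revealed 0 new [(none)] -> total=13
Click 4 (0,0) count=2: revealed 1 new [(0,0)] -> total=14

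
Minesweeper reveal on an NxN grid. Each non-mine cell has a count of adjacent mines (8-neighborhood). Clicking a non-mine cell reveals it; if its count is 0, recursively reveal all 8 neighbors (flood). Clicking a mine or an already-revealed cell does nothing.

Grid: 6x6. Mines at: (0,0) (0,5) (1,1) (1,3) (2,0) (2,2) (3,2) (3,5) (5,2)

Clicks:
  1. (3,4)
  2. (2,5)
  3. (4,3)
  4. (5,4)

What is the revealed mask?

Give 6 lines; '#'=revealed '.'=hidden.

Answer: ......
......
.....#
....#.
...###
...###

Derivation:
Click 1 (3,4) count=1: revealed 1 new [(3,4)] -> total=1
Click 2 (2,5) count=1: revealed 1 new [(2,5)] -> total=2
Click 3 (4,3) count=2: revealed 1 new [(4,3)] -> total=3
Click 4 (5,4) count=0: revealed 5 new [(4,4) (4,5) (5,3) (5,4) (5,5)] -> total=8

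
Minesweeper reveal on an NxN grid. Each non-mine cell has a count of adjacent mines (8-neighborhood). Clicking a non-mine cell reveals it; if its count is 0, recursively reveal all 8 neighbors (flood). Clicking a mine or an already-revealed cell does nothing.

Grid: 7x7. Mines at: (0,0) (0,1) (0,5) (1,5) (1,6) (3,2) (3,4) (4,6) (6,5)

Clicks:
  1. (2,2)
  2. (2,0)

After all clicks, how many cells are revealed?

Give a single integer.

Answer: 22

Derivation:
Click 1 (2,2) count=1: revealed 1 new [(2,2)] -> total=1
Click 2 (2,0) count=0: revealed 21 new [(1,0) (1,1) (2,0) (2,1) (3,0) (3,1) (4,0) (4,1) (4,2) (4,3) (4,4) (5,0) (5,1) (5,2) (5,3) (5,4) (6,0) (6,1) (6,2) (6,3) (6,4)] -> total=22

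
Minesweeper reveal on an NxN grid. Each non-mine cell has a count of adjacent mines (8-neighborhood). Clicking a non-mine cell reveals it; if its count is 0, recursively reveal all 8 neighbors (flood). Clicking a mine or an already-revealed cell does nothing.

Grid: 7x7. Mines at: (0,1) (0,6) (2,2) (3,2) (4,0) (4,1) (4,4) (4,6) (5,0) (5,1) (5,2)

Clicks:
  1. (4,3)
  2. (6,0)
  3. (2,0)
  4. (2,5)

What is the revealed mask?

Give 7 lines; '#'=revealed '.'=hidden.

Click 1 (4,3) count=3: revealed 1 new [(4,3)] -> total=1
Click 2 (6,0) count=2: revealed 1 new [(6,0)] -> total=2
Click 3 (2,0) count=0: revealed 6 new [(1,0) (1,1) (2,0) (2,1) (3,0) (3,1)] -> total=8
Click 4 (2,5) count=0: revealed 17 new [(0,2) (0,3) (0,4) (0,5) (1,2) (1,3) (1,4) (1,5) (1,6) (2,3) (2,4) (2,5) (2,6) (3,3) (3,4) (3,5) (3,6)] -> total=25

Answer: ..####.
#######
##.####
##.####
...#...
.......
#......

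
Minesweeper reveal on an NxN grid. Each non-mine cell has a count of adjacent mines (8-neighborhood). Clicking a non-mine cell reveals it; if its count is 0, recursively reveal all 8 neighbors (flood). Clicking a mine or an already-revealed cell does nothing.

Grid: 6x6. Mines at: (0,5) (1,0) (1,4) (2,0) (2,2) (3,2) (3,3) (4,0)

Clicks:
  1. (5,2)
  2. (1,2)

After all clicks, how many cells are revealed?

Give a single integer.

Answer: 15

Derivation:
Click 1 (5,2) count=0: revealed 14 new [(2,4) (2,5) (3,4) (3,5) (4,1) (4,2) (4,3) (4,4) (4,5) (5,1) (5,2) (5,3) (5,4) (5,5)] -> total=14
Click 2 (1,2) count=1: revealed 1 new [(1,2)] -> total=15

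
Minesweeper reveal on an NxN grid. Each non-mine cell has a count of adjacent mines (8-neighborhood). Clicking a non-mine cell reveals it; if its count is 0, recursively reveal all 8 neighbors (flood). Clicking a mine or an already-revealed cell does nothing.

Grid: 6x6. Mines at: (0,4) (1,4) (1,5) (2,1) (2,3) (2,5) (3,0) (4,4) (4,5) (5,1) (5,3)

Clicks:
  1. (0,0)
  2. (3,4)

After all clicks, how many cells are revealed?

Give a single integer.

Answer: 9

Derivation:
Click 1 (0,0) count=0: revealed 8 new [(0,0) (0,1) (0,2) (0,3) (1,0) (1,1) (1,2) (1,3)] -> total=8
Click 2 (3,4) count=4: revealed 1 new [(3,4)] -> total=9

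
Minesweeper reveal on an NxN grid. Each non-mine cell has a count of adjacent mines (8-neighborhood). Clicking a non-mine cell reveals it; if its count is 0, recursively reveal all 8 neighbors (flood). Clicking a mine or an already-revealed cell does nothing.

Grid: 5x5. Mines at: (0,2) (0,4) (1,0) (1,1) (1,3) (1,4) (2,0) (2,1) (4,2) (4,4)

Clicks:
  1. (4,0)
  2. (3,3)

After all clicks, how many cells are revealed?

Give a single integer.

Click 1 (4,0) count=0: revealed 4 new [(3,0) (3,1) (4,0) (4,1)] -> total=4
Click 2 (3,3) count=2: revealed 1 new [(3,3)] -> total=5

Answer: 5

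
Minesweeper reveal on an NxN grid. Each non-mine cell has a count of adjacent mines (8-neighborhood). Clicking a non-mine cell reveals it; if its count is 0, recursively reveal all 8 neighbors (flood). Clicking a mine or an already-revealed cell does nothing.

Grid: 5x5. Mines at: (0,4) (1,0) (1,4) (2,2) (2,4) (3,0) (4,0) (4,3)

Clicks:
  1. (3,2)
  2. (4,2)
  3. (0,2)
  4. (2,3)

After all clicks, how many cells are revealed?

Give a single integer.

Click 1 (3,2) count=2: revealed 1 new [(3,2)] -> total=1
Click 2 (4,2) count=1: revealed 1 new [(4,2)] -> total=2
Click 3 (0,2) count=0: revealed 6 new [(0,1) (0,2) (0,3) (1,1) (1,2) (1,3)] -> total=8
Click 4 (2,3) count=3: revealed 1 new [(2,3)] -> total=9

Answer: 9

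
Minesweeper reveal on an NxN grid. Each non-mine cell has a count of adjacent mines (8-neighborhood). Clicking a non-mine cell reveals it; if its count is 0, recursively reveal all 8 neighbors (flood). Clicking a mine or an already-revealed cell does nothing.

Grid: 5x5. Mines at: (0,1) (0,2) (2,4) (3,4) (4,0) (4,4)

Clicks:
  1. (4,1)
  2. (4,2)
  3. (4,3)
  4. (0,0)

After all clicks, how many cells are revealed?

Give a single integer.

Click 1 (4,1) count=1: revealed 1 new [(4,1)] -> total=1
Click 2 (4,2) count=0: revealed 14 new [(1,0) (1,1) (1,2) (1,3) (2,0) (2,1) (2,2) (2,3) (3,0) (3,1) (3,2) (3,3) (4,2) (4,3)] -> total=15
Click 3 (4,3) count=2: revealed 0 new [(none)] -> total=15
Click 4 (0,0) count=1: revealed 1 new [(0,0)] -> total=16

Answer: 16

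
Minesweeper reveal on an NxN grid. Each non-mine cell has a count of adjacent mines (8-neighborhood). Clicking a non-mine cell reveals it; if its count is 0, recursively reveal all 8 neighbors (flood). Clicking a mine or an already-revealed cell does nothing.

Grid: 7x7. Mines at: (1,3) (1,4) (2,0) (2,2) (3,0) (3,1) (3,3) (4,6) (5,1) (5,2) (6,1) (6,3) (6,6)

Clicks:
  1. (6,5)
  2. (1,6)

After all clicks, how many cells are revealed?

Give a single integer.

Answer: 9

Derivation:
Click 1 (6,5) count=1: revealed 1 new [(6,5)] -> total=1
Click 2 (1,6) count=0: revealed 8 new [(0,5) (0,6) (1,5) (1,6) (2,5) (2,6) (3,5) (3,6)] -> total=9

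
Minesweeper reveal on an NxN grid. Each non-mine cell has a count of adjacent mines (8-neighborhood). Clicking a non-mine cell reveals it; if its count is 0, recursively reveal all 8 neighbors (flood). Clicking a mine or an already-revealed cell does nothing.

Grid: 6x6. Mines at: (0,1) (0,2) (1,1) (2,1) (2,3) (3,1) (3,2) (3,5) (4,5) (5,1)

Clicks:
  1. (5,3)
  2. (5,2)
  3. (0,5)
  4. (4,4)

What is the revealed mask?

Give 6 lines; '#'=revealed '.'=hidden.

Click 1 (5,3) count=0: revealed 6 new [(4,2) (4,3) (4,4) (5,2) (5,3) (5,4)] -> total=6
Click 2 (5,2) count=1: revealed 0 new [(none)] -> total=6
Click 3 (0,5) count=0: revealed 8 new [(0,3) (0,4) (0,5) (1,3) (1,4) (1,5) (2,4) (2,5)] -> total=14
Click 4 (4,4) count=2: revealed 0 new [(none)] -> total=14

Answer: ...###
...###
....##
......
..###.
..###.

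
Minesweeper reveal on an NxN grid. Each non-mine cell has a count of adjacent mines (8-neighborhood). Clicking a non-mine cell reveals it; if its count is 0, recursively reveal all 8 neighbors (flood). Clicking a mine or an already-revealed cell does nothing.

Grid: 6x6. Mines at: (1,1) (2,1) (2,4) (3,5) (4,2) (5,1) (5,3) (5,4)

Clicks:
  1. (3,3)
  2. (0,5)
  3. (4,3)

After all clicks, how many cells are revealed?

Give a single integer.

Click 1 (3,3) count=2: revealed 1 new [(3,3)] -> total=1
Click 2 (0,5) count=0: revealed 8 new [(0,2) (0,3) (0,4) (0,5) (1,2) (1,3) (1,4) (1,5)] -> total=9
Click 3 (4,3) count=3: revealed 1 new [(4,3)] -> total=10

Answer: 10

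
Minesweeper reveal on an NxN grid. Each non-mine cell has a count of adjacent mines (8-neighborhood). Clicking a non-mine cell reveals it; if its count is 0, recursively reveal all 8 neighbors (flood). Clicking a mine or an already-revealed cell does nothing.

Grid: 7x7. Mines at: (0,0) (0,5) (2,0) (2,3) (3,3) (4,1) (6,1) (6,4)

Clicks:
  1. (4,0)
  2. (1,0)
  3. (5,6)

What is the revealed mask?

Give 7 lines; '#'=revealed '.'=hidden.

Click 1 (4,0) count=1: revealed 1 new [(4,0)] -> total=1
Click 2 (1,0) count=2: revealed 1 new [(1,0)] -> total=2
Click 3 (5,6) count=0: revealed 17 new [(1,4) (1,5) (1,6) (2,4) (2,5) (2,6) (3,4) (3,5) (3,6) (4,4) (4,5) (4,6) (5,4) (5,5) (5,6) (6,5) (6,6)] -> total=19

Answer: .......
#...###
....###
....###
#...###
....###
.....##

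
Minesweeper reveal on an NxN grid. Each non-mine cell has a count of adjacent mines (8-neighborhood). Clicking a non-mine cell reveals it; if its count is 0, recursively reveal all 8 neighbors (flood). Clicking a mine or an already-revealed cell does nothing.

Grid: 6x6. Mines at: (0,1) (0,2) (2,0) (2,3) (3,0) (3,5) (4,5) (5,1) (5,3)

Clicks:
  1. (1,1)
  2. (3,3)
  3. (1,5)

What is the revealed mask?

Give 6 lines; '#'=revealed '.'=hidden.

Answer: ...###
.#.###
....##
...#..
......
......

Derivation:
Click 1 (1,1) count=3: revealed 1 new [(1,1)] -> total=1
Click 2 (3,3) count=1: revealed 1 new [(3,3)] -> total=2
Click 3 (1,5) count=0: revealed 8 new [(0,3) (0,4) (0,5) (1,3) (1,4) (1,5) (2,4) (2,5)] -> total=10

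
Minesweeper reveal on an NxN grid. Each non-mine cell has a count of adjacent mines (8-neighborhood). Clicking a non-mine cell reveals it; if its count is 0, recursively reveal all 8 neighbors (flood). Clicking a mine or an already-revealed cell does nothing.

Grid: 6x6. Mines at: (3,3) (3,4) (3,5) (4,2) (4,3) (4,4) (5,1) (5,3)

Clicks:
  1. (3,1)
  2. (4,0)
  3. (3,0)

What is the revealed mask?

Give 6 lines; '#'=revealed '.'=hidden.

Answer: ######
######
######
###...
##....
......

Derivation:
Click 1 (3,1) count=1: revealed 1 new [(3,1)] -> total=1
Click 2 (4,0) count=1: revealed 1 new [(4,0)] -> total=2
Click 3 (3,0) count=0: revealed 21 new [(0,0) (0,1) (0,2) (0,3) (0,4) (0,5) (1,0) (1,1) (1,2) (1,3) (1,4) (1,5) (2,0) (2,1) (2,2) (2,3) (2,4) (2,5) (3,0) (3,2) (4,1)] -> total=23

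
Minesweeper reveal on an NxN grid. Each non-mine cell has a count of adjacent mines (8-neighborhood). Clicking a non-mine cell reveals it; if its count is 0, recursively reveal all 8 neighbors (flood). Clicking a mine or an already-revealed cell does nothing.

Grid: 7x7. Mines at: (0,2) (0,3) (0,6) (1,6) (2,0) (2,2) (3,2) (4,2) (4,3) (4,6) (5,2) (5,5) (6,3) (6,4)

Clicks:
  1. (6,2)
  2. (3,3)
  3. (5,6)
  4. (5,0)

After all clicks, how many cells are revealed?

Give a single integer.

Answer: 11

Derivation:
Click 1 (6,2) count=2: revealed 1 new [(6,2)] -> total=1
Click 2 (3,3) count=4: revealed 1 new [(3,3)] -> total=2
Click 3 (5,6) count=2: revealed 1 new [(5,6)] -> total=3
Click 4 (5,0) count=0: revealed 8 new [(3,0) (3,1) (4,0) (4,1) (5,0) (5,1) (6,0) (6,1)] -> total=11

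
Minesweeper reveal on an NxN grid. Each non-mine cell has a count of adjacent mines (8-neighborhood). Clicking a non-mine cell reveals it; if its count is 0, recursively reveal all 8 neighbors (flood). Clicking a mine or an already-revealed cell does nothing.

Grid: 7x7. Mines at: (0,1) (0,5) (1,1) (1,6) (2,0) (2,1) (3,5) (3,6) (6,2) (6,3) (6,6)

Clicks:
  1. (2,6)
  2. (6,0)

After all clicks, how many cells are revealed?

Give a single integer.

Click 1 (2,6) count=3: revealed 1 new [(2,6)] -> total=1
Click 2 (6,0) count=0: revealed 26 new [(0,2) (0,3) (0,4) (1,2) (1,3) (1,4) (2,2) (2,3) (2,4) (3,0) (3,1) (3,2) (3,3) (3,4) (4,0) (4,1) (4,2) (4,3) (4,4) (5,0) (5,1) (5,2) (5,3) (5,4) (6,0) (6,1)] -> total=27

Answer: 27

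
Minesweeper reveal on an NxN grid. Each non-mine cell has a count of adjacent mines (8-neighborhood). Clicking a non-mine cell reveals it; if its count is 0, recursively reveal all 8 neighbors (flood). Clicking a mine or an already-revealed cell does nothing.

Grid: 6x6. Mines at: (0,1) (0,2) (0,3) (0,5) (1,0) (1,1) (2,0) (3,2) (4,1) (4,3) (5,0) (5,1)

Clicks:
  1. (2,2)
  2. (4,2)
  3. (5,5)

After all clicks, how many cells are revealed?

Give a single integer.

Answer: 15

Derivation:
Click 1 (2,2) count=2: revealed 1 new [(2,2)] -> total=1
Click 2 (4,2) count=4: revealed 1 new [(4,2)] -> total=2
Click 3 (5,5) count=0: revealed 13 new [(1,3) (1,4) (1,5) (2,3) (2,4) (2,5) (3,3) (3,4) (3,5) (4,4) (4,5) (5,4) (5,5)] -> total=15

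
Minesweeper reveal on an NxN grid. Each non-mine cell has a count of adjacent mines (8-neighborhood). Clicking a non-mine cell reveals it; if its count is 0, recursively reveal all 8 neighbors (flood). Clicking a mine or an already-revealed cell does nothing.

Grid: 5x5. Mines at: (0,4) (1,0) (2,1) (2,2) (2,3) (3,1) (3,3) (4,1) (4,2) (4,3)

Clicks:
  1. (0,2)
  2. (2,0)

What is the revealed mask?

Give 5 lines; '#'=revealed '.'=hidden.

Answer: .###.
.###.
#....
.....
.....

Derivation:
Click 1 (0,2) count=0: revealed 6 new [(0,1) (0,2) (0,3) (1,1) (1,2) (1,3)] -> total=6
Click 2 (2,0) count=3: revealed 1 new [(2,0)] -> total=7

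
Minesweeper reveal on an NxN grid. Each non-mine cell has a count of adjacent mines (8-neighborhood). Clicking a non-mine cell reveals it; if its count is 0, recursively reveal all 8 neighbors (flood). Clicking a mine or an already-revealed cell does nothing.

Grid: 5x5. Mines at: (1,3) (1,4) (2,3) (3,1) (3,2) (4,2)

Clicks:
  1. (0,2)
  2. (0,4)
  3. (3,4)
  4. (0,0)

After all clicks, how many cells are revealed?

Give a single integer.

Answer: 11

Derivation:
Click 1 (0,2) count=1: revealed 1 new [(0,2)] -> total=1
Click 2 (0,4) count=2: revealed 1 new [(0,4)] -> total=2
Click 3 (3,4) count=1: revealed 1 new [(3,4)] -> total=3
Click 4 (0,0) count=0: revealed 8 new [(0,0) (0,1) (1,0) (1,1) (1,2) (2,0) (2,1) (2,2)] -> total=11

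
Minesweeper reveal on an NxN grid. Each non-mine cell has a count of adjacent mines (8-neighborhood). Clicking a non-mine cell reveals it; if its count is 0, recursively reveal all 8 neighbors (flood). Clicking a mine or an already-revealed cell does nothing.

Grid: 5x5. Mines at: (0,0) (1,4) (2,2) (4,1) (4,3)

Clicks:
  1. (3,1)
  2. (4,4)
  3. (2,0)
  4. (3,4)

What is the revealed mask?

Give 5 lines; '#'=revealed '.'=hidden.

Click 1 (3,1) count=2: revealed 1 new [(3,1)] -> total=1
Click 2 (4,4) count=1: revealed 1 new [(4,4)] -> total=2
Click 3 (2,0) count=0: revealed 5 new [(1,0) (1,1) (2,0) (2,1) (3,0)] -> total=7
Click 4 (3,4) count=1: revealed 1 new [(3,4)] -> total=8

Answer: .....
##...
##...
##..#
....#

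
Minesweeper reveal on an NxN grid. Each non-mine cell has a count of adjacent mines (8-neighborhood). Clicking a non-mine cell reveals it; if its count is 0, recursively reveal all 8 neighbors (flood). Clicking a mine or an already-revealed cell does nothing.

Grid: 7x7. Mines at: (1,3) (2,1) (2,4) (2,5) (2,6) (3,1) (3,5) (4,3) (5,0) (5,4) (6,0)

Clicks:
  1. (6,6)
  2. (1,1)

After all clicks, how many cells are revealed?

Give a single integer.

Click 1 (6,6) count=0: revealed 6 new [(4,5) (4,6) (5,5) (5,6) (6,5) (6,6)] -> total=6
Click 2 (1,1) count=1: revealed 1 new [(1,1)] -> total=7

Answer: 7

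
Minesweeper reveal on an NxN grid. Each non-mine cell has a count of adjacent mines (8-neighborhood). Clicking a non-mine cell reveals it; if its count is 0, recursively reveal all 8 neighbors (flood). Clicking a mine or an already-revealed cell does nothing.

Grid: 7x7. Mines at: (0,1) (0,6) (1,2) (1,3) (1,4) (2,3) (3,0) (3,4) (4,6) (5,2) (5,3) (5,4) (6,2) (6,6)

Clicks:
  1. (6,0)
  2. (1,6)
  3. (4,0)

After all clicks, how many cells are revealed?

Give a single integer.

Answer: 7

Derivation:
Click 1 (6,0) count=0: revealed 6 new [(4,0) (4,1) (5,0) (5,1) (6,0) (6,1)] -> total=6
Click 2 (1,6) count=1: revealed 1 new [(1,6)] -> total=7
Click 3 (4,0) count=1: revealed 0 new [(none)] -> total=7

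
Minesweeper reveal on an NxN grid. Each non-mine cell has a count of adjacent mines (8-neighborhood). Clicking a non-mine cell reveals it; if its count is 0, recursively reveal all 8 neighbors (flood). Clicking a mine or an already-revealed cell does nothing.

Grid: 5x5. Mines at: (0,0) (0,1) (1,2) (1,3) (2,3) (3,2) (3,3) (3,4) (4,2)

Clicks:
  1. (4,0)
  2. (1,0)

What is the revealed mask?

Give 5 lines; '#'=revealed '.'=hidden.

Click 1 (4,0) count=0: revealed 8 new [(1,0) (1,1) (2,0) (2,1) (3,0) (3,1) (4,0) (4,1)] -> total=8
Click 2 (1,0) count=2: revealed 0 new [(none)] -> total=8

Answer: .....
##...
##...
##...
##...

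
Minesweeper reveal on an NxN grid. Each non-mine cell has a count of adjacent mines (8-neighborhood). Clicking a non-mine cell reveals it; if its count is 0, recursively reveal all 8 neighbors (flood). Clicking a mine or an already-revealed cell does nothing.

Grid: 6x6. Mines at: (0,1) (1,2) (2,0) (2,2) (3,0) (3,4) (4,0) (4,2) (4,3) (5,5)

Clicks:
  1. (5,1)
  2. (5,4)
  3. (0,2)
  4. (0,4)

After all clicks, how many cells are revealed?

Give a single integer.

Answer: 12

Derivation:
Click 1 (5,1) count=2: revealed 1 new [(5,1)] -> total=1
Click 2 (5,4) count=2: revealed 1 new [(5,4)] -> total=2
Click 3 (0,2) count=2: revealed 1 new [(0,2)] -> total=3
Click 4 (0,4) count=0: revealed 9 new [(0,3) (0,4) (0,5) (1,3) (1,4) (1,5) (2,3) (2,4) (2,5)] -> total=12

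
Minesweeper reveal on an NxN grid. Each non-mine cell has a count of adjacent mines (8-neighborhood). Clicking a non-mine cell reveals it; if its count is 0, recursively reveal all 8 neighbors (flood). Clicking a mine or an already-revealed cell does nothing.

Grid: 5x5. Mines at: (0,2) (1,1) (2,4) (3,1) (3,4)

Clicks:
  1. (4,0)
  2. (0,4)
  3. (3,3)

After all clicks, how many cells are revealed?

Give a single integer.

Click 1 (4,0) count=1: revealed 1 new [(4,0)] -> total=1
Click 2 (0,4) count=0: revealed 4 new [(0,3) (0,4) (1,3) (1,4)] -> total=5
Click 3 (3,3) count=2: revealed 1 new [(3,3)] -> total=6

Answer: 6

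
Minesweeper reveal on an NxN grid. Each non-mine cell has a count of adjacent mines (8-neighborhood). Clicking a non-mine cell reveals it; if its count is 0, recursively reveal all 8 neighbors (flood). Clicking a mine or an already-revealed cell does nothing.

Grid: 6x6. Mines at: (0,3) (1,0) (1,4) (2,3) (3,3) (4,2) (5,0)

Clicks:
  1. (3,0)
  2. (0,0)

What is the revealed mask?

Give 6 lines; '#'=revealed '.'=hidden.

Click 1 (3,0) count=0: revealed 6 new [(2,0) (2,1) (3,0) (3,1) (4,0) (4,1)] -> total=6
Click 2 (0,0) count=1: revealed 1 new [(0,0)] -> total=7

Answer: #.....
......
##....
##....
##....
......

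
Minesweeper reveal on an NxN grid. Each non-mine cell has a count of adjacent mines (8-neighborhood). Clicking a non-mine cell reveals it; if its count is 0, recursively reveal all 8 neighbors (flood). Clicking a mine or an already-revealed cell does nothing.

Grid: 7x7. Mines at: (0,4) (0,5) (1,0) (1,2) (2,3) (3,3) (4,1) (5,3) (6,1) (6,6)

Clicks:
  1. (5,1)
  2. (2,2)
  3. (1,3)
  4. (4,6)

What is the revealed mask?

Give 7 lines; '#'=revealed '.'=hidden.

Click 1 (5,1) count=2: revealed 1 new [(5,1)] -> total=1
Click 2 (2,2) count=3: revealed 1 new [(2,2)] -> total=2
Click 3 (1,3) count=3: revealed 1 new [(1,3)] -> total=3
Click 4 (4,6) count=0: revealed 15 new [(1,4) (1,5) (1,6) (2,4) (2,5) (2,6) (3,4) (3,5) (3,6) (4,4) (4,5) (4,6) (5,4) (5,5) (5,6)] -> total=18

Answer: .......
...####
..#.###
....###
....###
.#..###
.......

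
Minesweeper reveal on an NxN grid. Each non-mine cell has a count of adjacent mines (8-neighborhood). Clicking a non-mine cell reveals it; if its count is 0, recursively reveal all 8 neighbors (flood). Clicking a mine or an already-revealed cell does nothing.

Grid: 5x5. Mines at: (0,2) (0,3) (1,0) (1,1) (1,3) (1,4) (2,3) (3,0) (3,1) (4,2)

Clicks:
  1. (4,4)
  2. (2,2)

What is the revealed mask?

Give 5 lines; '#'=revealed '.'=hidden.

Answer: .....
.....
..#..
...##
...##

Derivation:
Click 1 (4,4) count=0: revealed 4 new [(3,3) (3,4) (4,3) (4,4)] -> total=4
Click 2 (2,2) count=4: revealed 1 new [(2,2)] -> total=5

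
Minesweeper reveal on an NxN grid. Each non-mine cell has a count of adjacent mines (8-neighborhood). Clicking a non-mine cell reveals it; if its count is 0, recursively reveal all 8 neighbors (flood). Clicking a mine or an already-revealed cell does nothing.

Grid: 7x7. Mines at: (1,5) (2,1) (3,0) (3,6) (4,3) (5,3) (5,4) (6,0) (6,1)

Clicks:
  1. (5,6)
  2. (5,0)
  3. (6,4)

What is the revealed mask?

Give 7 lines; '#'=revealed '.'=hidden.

Answer: .......
.......
.......
.......
.....##
#....##
....###

Derivation:
Click 1 (5,6) count=0: revealed 6 new [(4,5) (4,6) (5,5) (5,6) (6,5) (6,6)] -> total=6
Click 2 (5,0) count=2: revealed 1 new [(5,0)] -> total=7
Click 3 (6,4) count=2: revealed 1 new [(6,4)] -> total=8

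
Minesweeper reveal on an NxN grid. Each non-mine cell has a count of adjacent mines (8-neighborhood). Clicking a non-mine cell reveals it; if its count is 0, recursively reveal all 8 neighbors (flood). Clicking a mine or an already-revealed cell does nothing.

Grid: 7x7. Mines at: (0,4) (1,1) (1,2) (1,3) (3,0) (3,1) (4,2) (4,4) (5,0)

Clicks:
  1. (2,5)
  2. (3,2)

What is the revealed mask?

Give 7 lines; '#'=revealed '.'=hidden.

Click 1 (2,5) count=0: revealed 25 new [(0,5) (0,6) (1,4) (1,5) (1,6) (2,4) (2,5) (2,6) (3,4) (3,5) (3,6) (4,5) (4,6) (5,1) (5,2) (5,3) (5,4) (5,5) (5,6) (6,1) (6,2) (6,3) (6,4) (6,5) (6,6)] -> total=25
Click 2 (3,2) count=2: revealed 1 new [(3,2)] -> total=26

Answer: .....##
....###
....###
..#.###
.....##
.######
.######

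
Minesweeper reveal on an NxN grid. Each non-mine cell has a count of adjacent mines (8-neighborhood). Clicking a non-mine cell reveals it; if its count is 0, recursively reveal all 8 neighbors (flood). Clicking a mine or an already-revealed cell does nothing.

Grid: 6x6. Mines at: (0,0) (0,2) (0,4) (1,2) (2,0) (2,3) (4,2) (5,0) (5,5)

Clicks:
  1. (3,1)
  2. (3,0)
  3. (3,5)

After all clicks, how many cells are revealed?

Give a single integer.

Click 1 (3,1) count=2: revealed 1 new [(3,1)] -> total=1
Click 2 (3,0) count=1: revealed 1 new [(3,0)] -> total=2
Click 3 (3,5) count=0: revealed 8 new [(1,4) (1,5) (2,4) (2,5) (3,4) (3,5) (4,4) (4,5)] -> total=10

Answer: 10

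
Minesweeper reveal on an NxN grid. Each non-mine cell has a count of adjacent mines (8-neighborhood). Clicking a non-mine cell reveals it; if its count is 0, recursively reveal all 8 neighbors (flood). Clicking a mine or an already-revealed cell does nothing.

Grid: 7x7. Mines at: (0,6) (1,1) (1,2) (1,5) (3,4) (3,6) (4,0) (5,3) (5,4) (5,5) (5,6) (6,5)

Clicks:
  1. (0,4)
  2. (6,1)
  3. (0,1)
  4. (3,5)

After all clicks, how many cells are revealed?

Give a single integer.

Answer: 9

Derivation:
Click 1 (0,4) count=1: revealed 1 new [(0,4)] -> total=1
Click 2 (6,1) count=0: revealed 6 new [(5,0) (5,1) (5,2) (6,0) (6,1) (6,2)] -> total=7
Click 3 (0,1) count=2: revealed 1 new [(0,1)] -> total=8
Click 4 (3,5) count=2: revealed 1 new [(3,5)] -> total=9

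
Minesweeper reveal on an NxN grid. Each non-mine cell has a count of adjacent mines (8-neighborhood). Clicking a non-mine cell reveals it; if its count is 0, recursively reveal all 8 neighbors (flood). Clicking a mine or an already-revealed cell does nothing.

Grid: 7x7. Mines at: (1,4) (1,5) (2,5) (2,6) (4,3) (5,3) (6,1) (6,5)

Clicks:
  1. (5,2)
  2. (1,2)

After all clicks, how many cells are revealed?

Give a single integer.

Answer: 22

Derivation:
Click 1 (5,2) count=3: revealed 1 new [(5,2)] -> total=1
Click 2 (1,2) count=0: revealed 21 new [(0,0) (0,1) (0,2) (0,3) (1,0) (1,1) (1,2) (1,3) (2,0) (2,1) (2,2) (2,3) (3,0) (3,1) (3,2) (3,3) (4,0) (4,1) (4,2) (5,0) (5,1)] -> total=22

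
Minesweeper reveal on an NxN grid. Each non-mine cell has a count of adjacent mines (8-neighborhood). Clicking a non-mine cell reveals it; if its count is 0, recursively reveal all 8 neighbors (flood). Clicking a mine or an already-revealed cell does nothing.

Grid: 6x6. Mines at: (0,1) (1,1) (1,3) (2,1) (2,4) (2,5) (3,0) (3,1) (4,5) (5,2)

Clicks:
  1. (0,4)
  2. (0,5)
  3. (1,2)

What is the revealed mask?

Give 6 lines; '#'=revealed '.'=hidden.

Answer: ....##
..#.##
......
......
......
......

Derivation:
Click 1 (0,4) count=1: revealed 1 new [(0,4)] -> total=1
Click 2 (0,5) count=0: revealed 3 new [(0,5) (1,4) (1,5)] -> total=4
Click 3 (1,2) count=4: revealed 1 new [(1,2)] -> total=5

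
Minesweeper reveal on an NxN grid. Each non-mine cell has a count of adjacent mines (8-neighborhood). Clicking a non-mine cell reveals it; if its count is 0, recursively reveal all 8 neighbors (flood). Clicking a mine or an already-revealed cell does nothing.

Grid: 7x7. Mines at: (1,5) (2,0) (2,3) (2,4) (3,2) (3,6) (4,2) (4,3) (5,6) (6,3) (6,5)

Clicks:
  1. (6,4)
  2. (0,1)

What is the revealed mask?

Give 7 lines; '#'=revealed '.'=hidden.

Click 1 (6,4) count=2: revealed 1 new [(6,4)] -> total=1
Click 2 (0,1) count=0: revealed 10 new [(0,0) (0,1) (0,2) (0,3) (0,4) (1,0) (1,1) (1,2) (1,3) (1,4)] -> total=11

Answer: #####..
#####..
.......
.......
.......
.......
....#..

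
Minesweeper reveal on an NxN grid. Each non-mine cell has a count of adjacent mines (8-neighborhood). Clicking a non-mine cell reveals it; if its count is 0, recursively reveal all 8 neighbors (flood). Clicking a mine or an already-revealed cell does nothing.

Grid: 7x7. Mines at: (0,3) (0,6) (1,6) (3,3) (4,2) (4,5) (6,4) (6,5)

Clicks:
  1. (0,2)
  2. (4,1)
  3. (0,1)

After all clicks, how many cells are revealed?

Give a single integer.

Answer: 22

Derivation:
Click 1 (0,2) count=1: revealed 1 new [(0,2)] -> total=1
Click 2 (4,1) count=1: revealed 1 new [(4,1)] -> total=2
Click 3 (0,1) count=0: revealed 20 new [(0,0) (0,1) (1,0) (1,1) (1,2) (2,0) (2,1) (2,2) (3,0) (3,1) (3,2) (4,0) (5,0) (5,1) (5,2) (5,3) (6,0) (6,1) (6,2) (6,3)] -> total=22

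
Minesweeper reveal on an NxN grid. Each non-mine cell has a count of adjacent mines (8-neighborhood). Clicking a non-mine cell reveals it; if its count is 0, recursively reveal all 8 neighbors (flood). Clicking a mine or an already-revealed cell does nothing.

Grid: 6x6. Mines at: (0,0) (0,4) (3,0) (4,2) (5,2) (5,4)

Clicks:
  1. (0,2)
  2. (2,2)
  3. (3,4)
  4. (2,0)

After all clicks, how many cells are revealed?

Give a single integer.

Click 1 (0,2) count=0: revealed 21 new [(0,1) (0,2) (0,3) (1,1) (1,2) (1,3) (1,4) (1,5) (2,1) (2,2) (2,3) (2,4) (2,5) (3,1) (3,2) (3,3) (3,4) (3,5) (4,3) (4,4) (4,5)] -> total=21
Click 2 (2,2) count=0: revealed 0 new [(none)] -> total=21
Click 3 (3,4) count=0: revealed 0 new [(none)] -> total=21
Click 4 (2,0) count=1: revealed 1 new [(2,0)] -> total=22

Answer: 22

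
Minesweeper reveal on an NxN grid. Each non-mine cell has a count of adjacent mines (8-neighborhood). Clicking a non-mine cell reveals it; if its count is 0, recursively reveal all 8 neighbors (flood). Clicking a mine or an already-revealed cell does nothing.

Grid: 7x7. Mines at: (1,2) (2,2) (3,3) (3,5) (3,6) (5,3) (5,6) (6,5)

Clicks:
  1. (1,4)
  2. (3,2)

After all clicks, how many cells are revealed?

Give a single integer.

Answer: 13

Derivation:
Click 1 (1,4) count=0: revealed 12 new [(0,3) (0,4) (0,5) (0,6) (1,3) (1,4) (1,5) (1,6) (2,3) (2,4) (2,5) (2,6)] -> total=12
Click 2 (3,2) count=2: revealed 1 new [(3,2)] -> total=13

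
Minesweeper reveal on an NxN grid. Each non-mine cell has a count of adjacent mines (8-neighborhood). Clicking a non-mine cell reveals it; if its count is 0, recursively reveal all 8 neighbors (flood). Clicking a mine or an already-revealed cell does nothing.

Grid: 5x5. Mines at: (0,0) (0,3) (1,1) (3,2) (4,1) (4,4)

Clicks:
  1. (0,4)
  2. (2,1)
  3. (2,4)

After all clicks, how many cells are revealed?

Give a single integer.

Answer: 8

Derivation:
Click 1 (0,4) count=1: revealed 1 new [(0,4)] -> total=1
Click 2 (2,1) count=2: revealed 1 new [(2,1)] -> total=2
Click 3 (2,4) count=0: revealed 6 new [(1,3) (1,4) (2,3) (2,4) (3,3) (3,4)] -> total=8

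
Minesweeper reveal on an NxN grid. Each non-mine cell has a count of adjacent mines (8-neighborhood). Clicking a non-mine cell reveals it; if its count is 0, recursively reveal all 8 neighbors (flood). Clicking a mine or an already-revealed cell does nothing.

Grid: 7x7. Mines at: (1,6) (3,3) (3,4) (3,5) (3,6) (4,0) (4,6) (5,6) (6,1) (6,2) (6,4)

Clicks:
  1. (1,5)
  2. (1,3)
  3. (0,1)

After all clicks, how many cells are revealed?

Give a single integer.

Answer: 21

Derivation:
Click 1 (1,5) count=1: revealed 1 new [(1,5)] -> total=1
Click 2 (1,3) count=0: revealed 20 new [(0,0) (0,1) (0,2) (0,3) (0,4) (0,5) (1,0) (1,1) (1,2) (1,3) (1,4) (2,0) (2,1) (2,2) (2,3) (2,4) (2,5) (3,0) (3,1) (3,2)] -> total=21
Click 3 (0,1) count=0: revealed 0 new [(none)] -> total=21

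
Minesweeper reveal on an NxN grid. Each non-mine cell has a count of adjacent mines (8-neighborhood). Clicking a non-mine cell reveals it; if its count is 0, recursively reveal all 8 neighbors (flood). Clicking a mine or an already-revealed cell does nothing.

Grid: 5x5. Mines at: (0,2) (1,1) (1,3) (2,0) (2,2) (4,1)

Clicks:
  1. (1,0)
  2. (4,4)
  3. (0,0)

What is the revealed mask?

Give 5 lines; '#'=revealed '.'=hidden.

Answer: #....
#....
...##
..###
..###

Derivation:
Click 1 (1,0) count=2: revealed 1 new [(1,0)] -> total=1
Click 2 (4,4) count=0: revealed 8 new [(2,3) (2,4) (3,2) (3,3) (3,4) (4,2) (4,3) (4,4)] -> total=9
Click 3 (0,0) count=1: revealed 1 new [(0,0)] -> total=10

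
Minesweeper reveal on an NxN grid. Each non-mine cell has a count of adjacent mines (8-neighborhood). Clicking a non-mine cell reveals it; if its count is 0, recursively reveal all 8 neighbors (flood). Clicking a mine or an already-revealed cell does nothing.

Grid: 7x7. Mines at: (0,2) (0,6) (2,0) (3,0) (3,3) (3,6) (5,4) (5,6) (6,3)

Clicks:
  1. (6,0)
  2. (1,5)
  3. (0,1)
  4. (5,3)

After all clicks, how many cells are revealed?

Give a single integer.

Answer: 12

Derivation:
Click 1 (6,0) count=0: revealed 9 new [(4,0) (4,1) (4,2) (5,0) (5,1) (5,2) (6,0) (6,1) (6,2)] -> total=9
Click 2 (1,5) count=1: revealed 1 new [(1,5)] -> total=10
Click 3 (0,1) count=1: revealed 1 new [(0,1)] -> total=11
Click 4 (5,3) count=2: revealed 1 new [(5,3)] -> total=12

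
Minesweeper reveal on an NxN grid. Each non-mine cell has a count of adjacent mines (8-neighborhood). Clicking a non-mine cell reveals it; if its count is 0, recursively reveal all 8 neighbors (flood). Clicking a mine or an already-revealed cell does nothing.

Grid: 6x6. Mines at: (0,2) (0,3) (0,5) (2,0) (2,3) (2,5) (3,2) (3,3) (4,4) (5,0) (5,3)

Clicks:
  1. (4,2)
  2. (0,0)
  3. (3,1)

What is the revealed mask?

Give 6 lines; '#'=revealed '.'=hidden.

Answer: ##....
##....
......
.#....
..#...
......

Derivation:
Click 1 (4,2) count=3: revealed 1 new [(4,2)] -> total=1
Click 2 (0,0) count=0: revealed 4 new [(0,0) (0,1) (1,0) (1,1)] -> total=5
Click 3 (3,1) count=2: revealed 1 new [(3,1)] -> total=6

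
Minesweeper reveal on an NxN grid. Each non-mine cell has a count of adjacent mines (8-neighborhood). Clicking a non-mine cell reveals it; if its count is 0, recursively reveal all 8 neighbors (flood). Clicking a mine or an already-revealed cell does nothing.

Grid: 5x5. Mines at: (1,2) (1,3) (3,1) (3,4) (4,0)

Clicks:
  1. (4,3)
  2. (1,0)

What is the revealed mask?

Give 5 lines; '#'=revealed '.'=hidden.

Answer: ##...
##...
##...
.....
...#.

Derivation:
Click 1 (4,3) count=1: revealed 1 new [(4,3)] -> total=1
Click 2 (1,0) count=0: revealed 6 new [(0,0) (0,1) (1,0) (1,1) (2,0) (2,1)] -> total=7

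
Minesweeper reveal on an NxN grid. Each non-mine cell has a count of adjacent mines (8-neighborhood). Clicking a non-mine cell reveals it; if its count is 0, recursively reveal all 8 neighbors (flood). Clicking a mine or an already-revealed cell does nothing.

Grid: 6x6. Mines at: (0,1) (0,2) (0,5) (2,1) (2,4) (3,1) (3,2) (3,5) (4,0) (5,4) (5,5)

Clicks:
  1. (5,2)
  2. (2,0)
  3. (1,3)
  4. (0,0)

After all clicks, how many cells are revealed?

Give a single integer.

Click 1 (5,2) count=0: revealed 6 new [(4,1) (4,2) (4,3) (5,1) (5,2) (5,3)] -> total=6
Click 2 (2,0) count=2: revealed 1 new [(2,0)] -> total=7
Click 3 (1,3) count=2: revealed 1 new [(1,3)] -> total=8
Click 4 (0,0) count=1: revealed 1 new [(0,0)] -> total=9

Answer: 9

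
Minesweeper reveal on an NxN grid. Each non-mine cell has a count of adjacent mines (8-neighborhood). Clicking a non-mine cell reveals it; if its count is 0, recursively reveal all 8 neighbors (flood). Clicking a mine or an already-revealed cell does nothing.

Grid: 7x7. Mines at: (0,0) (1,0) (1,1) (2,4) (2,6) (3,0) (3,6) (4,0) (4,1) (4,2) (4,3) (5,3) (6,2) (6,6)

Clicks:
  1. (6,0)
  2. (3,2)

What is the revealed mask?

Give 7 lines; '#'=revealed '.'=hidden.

Click 1 (6,0) count=0: revealed 4 new [(5,0) (5,1) (6,0) (6,1)] -> total=4
Click 2 (3,2) count=3: revealed 1 new [(3,2)] -> total=5

Answer: .......
.......
.......
..#....
.......
##.....
##.....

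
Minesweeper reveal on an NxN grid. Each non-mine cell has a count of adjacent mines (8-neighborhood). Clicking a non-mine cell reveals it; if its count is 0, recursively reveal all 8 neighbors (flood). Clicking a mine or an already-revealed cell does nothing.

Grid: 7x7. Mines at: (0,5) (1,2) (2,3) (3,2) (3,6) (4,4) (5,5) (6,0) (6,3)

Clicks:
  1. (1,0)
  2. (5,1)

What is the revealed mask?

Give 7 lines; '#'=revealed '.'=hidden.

Answer: ##.....
##.....
##.....
##.....
##.....
##.....
.......

Derivation:
Click 1 (1,0) count=0: revealed 12 new [(0,0) (0,1) (1,0) (1,1) (2,0) (2,1) (3,0) (3,1) (4,0) (4,1) (5,0) (5,1)] -> total=12
Click 2 (5,1) count=1: revealed 0 new [(none)] -> total=12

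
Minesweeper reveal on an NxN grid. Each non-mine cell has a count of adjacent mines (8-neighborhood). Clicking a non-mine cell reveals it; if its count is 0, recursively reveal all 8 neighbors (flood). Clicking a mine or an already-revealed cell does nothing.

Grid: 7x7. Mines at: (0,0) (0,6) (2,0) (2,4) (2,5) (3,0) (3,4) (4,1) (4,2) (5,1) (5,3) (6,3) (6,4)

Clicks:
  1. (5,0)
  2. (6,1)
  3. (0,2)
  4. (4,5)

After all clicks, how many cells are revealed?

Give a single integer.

Answer: 19

Derivation:
Click 1 (5,0) count=2: revealed 1 new [(5,0)] -> total=1
Click 2 (6,1) count=1: revealed 1 new [(6,1)] -> total=2
Click 3 (0,2) count=0: revealed 16 new [(0,1) (0,2) (0,3) (0,4) (0,5) (1,1) (1,2) (1,3) (1,4) (1,5) (2,1) (2,2) (2,3) (3,1) (3,2) (3,3)] -> total=18
Click 4 (4,5) count=1: revealed 1 new [(4,5)] -> total=19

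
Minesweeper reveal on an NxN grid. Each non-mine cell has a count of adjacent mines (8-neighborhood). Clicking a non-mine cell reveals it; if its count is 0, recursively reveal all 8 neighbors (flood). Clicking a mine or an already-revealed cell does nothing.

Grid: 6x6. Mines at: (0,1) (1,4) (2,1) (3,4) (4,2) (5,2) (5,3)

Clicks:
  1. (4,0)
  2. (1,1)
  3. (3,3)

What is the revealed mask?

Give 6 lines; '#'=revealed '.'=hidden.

Click 1 (4,0) count=0: revealed 6 new [(3,0) (3,1) (4,0) (4,1) (5,0) (5,1)] -> total=6
Click 2 (1,1) count=2: revealed 1 new [(1,1)] -> total=7
Click 3 (3,3) count=2: revealed 1 new [(3,3)] -> total=8

Answer: ......
.#....
......
##.#..
##....
##....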